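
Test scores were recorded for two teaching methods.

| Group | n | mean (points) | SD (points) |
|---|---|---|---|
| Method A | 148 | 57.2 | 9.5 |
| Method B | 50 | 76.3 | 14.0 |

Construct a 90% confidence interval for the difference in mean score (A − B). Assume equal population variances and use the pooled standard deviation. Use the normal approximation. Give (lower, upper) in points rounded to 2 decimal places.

(-22.01, -16.19)

s_p = √[((n₁−1)s₁² + (n₂−1)s₂²)/(n₁+n₂−2)] = √[(147·9.5² + 49·14.0²)/196] = 10.8022.
SE = 10.8022·√(1/148 + 1/50) = 1.7670.
With z* = 1.645, margin = 1.645 × 1.7670 = 2.9067.
x̄₁ − x̄₂ = 57.2 − 76.3 = -19.1000; interval -19.1000 ± 2.9067 = (-22.01, -16.19).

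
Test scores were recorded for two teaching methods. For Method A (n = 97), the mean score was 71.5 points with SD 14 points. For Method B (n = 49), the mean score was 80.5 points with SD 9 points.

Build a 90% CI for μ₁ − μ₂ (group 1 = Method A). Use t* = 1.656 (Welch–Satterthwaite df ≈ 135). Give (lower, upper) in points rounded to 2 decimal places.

(-12.17, -5.83)

Per-group SEs: s₁/√n₁ = 14/√97 = 1.4215, s₂/√n₂ = 9/√49 = 1.2857.
Unpooled SE of the difference: √(2.02066225 + 1.65302449) = 1.9167.
Margin of error = t* · SE = 1.656 × 1.9167 = 3.1741.
x̄₁ − x̄₂ = 71.5 − 80.5 = -9.0000.
CI: -9.0000 ± 3.1741 = (-12.17, -5.83).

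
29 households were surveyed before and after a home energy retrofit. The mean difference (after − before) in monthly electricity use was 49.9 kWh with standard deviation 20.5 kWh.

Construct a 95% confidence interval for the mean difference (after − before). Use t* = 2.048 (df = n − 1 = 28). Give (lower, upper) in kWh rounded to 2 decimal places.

(42.10, 57.70)

Paired design: SE = s_d/√n = 20.5/√29 = 3.8068.
t* = 2.048; margin of error = 2.048 × 3.8068 = 7.7963.
49.9 ± 7.7963 → (42.10, 57.70).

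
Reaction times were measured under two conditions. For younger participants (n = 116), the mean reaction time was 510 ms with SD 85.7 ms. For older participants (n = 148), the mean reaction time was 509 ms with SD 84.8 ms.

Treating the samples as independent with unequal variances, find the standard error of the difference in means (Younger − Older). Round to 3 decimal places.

10.578

Per-group SEs: s₁/√n₁ = 85.7/√116 = 7.9570, s₂/√n₂ = 84.8/√148 = 6.9705.
Unpooled SE of the difference: √(63.313849 + 48.58787025) = 10.5784.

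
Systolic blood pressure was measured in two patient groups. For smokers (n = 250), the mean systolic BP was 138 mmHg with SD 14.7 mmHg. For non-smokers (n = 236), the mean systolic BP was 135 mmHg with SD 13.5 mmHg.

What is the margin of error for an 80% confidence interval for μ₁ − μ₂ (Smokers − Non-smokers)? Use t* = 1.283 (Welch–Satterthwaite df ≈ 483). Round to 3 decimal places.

Standard errors of each mean: 14.7/√250 = 0.9297 and 13.5/√236 = 0.8788.
SE(x̄₁ − x̄₂) = √(0.9297² + 0.8788²) = 1.2793 for independent samples with unequal variances.
With t* = 1.283, the margin is 1.283 × 1.2793 = 1.6413.

1.641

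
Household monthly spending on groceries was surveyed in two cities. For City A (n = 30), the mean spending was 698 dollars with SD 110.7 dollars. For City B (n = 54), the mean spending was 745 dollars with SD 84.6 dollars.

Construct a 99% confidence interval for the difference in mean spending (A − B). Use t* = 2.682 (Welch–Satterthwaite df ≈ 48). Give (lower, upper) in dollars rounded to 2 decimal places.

Standard errors of each mean: 110.7/√30 = 20.2110 and 84.6/√54 = 11.5126.
SE(x̄₁ − x̄₂) = √(20.2110² + 11.5126²) = 23.2599 for independent samples with unequal variances.
With t* = 2.682, the margin is 2.682 × 23.2599 = 62.3831.
x̄₁ − x̄₂ = 698 − 745 = -47.0000; the interval is -47.0000 ± 62.3831 = (-109.38, 15.38).

(-109.38, 15.38)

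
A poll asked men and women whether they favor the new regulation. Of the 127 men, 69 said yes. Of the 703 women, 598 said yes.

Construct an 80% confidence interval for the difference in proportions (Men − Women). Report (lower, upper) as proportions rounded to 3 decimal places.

(-0.367, -0.248)

First, p̂₁ = 69/127 = 0.5433; p̂₂ = 598/703 = 0.8506.
The two standard errors are √(0.5433×0.4567/127) = 0.04420 and √(0.8506×0.1494/703) = 0.01344.
Because the samples are independent, SE_diff = √(0.04420² + 0.01344²) = 0.04620.
Using z* = 1.282 for 80%, ME = 1.282 × 0.04620 = 0.05923.
p̂₁ − p̂₂ = -0.3073; interval -0.3073 ± 0.05923 gives (-0.367, -0.248).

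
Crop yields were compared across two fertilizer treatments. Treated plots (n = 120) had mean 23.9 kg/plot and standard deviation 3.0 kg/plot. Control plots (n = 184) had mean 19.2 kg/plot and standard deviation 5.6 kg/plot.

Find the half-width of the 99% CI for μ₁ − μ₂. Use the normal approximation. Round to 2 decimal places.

SE₁ = s₁/√n₁ = 3.0/√120 = 0.2739; SE₂ = 5.6/√184 = 0.4128.
Independent samples, unequal variances: SE_diff = √(SE₁² + SE₂²) = √(0.07502121 + 0.17040384) = 0.4954.
z* = 2.576, so margin of error = 2.576 × 0.4954 = 1.2762.

1.28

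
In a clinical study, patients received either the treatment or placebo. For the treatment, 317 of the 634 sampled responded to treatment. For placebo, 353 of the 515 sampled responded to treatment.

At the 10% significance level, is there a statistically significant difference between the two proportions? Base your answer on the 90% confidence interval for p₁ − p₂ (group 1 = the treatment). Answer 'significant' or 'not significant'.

significant

p̂₁ = 317/634 = 0.5000 and p̂₂ = 353/515 = 0.6854.
SE₁ = √(p̂₁(1−p̂₁)/n₁) = √(0.5000·0.5000/634) = 0.01986; SE₂ = √(0.6854·0.3146/515) = 0.02046.
Independent samples: SE of the difference = √(SE₁² + SE₂²) = √(0.0003944196 + 0.0004186116) = 0.02851.
z* for 90% confidence is 1.645, so the margin of error is 1.645 × 0.02851 = 0.04690.
Point estimate p̂₁ − p̂₂ = 0.5000 − 0.6854 = -0.1854.
-0.1854 ± 0.04690 → (-0.23230, -0.13850).
The interval (-0.23230, -0.13850) does not contain 0, so the difference is significant.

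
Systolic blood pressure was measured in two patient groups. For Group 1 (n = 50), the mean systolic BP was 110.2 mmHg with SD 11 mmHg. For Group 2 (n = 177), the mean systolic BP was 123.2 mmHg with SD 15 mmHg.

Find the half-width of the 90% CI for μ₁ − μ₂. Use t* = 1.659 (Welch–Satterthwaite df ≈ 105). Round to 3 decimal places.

Per-group SEs: s₁/√n₁ = 11/√50 = 1.5556, s₂/√n₂ = 15/√177 = 1.1275.
Unpooled SE of the difference: √(2.41989136 + 1.27125625) = 1.9212.
Margin of error = t* · SE = 1.659 × 1.9212 = 3.1873.

3.187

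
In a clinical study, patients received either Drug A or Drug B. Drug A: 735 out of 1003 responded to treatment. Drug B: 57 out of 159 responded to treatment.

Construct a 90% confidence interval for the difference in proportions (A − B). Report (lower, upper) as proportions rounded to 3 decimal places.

Sample proportions: 735/1003 = 0.7328, 57/159 = 0.3585.
Each SE is √(p̂(1−p̂)/n): √(0.7328·0.2672/1003) = 0.01397 and √(0.3585·0.6415/159) = 0.03803.
SE(p̂₁ − p̂₂) = √(SE₁² + SE₂²) = √(0.0001951609 + 0.0014462809) = 0.04051, since the two samples are independent.
At 90% confidence z* = 1.645; margin = 1.645 × 0.04051 = 0.06664.
The difference is 0.7328 − 0.3585 = 0.3743, so the interval is 0.3743 ± 0.06664 = (0.308, 0.441).

(0.308, 0.441)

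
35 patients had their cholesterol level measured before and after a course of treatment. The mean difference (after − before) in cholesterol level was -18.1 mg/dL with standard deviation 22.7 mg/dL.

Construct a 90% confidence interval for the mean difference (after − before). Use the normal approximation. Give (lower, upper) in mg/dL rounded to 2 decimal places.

(-24.41, -11.79)

This is a matched-pairs design, so SE = s_d/√n = 22.7/√35 = 3.8370.
Margin = 1.645 × 3.8370 = 6.3119; the interval is -18.1 ± 6.3119 = (-24.41, -11.79).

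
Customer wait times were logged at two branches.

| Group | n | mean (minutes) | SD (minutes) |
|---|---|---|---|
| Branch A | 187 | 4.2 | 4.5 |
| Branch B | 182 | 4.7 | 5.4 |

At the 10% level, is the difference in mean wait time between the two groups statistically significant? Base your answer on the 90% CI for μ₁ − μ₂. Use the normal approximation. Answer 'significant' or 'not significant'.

SE₁ = s₁/√n₁ = 4.5/√187 = 0.3291; SE₂ = 5.4/√182 = 0.4003.
Independent samples, unequal variances: SE_diff = √(SE₁² + SE₂²) = √(0.10830681 + 0.16024009) = 0.5182.
z* = 1.645, so margin of error = 1.645 × 0.5182 = 0.8524.
Difference in means = 4.2 − 4.7 = -0.5000.
-0.5000 ± 0.8524 → (-1.3524, 0.3524).
The interval (-1.3524, 0.3524) contains 0, so the difference is not significant.

not significant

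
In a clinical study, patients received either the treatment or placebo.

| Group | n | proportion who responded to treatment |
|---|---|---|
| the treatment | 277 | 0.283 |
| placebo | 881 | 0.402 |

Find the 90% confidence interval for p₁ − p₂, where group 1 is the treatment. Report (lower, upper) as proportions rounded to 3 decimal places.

(-0.171, -0.067)

SE₁ = √(p̂₁(1−p̂₁)/n₁) = √(0.2830·0.7170/277) = 0.02707; SE₂ = √(0.4020·0.5980/881) = 0.01652.
Independent samples: SE of the difference = √(SE₁² + SE₂²) = √(0.0007327849 + 0.0002729104) = 0.03171.
z* for 90% confidence is 1.645, so the margin of error is 1.645 × 0.03171 = 0.05216.
Point estimate p̂₁ − p̂₂ = 0.2830 − 0.4020 = -0.1190.
-0.1190 ± 0.05216 → (-0.171, -0.067).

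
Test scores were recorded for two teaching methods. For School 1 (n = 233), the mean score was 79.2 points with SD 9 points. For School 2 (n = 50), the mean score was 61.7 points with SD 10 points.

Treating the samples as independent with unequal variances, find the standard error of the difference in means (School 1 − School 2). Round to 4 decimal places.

1.5322

Standard errors of each mean: 9/√233 = 0.5896 and 10/√50 = 1.4142.
SE(x̄₁ − x̄₂) = √(0.5896² + 1.4142²) = 1.5322 for independent samples with unequal variances.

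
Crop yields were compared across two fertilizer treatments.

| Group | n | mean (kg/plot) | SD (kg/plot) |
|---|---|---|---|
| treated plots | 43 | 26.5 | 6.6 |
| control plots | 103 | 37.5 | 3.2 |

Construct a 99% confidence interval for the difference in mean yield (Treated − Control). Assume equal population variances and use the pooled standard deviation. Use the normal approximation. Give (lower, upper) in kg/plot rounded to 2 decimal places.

Pooled variance s_p² = [42·6.6² + 102·3.2²] / (43+103−2) = 19.9583, so s_p = 4.4675.
SE_diff = s_p·√(1/n₁ + 1/n₂) = 4.4675·√(1/43 + 1/103) = 0.8111.
z* = 2.576; margin = 2.576 × 0.8111 = 2.0894.
Difference = 26.5 − 37.5 = -11.0000.
-11.0000 ± 2.0894 → (-13.09, -8.91).

(-13.09, -8.91)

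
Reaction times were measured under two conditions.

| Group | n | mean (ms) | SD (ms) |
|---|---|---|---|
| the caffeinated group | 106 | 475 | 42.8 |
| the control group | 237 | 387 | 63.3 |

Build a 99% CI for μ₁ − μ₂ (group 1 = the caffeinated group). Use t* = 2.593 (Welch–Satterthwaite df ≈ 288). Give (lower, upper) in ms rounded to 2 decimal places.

Per-group SEs: s₁/√n₁ = 42.8/√106 = 4.1571, s₂/√n₂ = 63.3/√237 = 4.1118.
Unpooled SE of the difference: √(17.28148041 + 16.90689924) = 5.8471.
Margin of error = t* · SE = 2.593 × 5.8471 = 15.1615.
x̄₁ − x̄₂ = 475 − 387 = 88.0000.
CI: 88.0000 ± 15.1615 = (72.84, 103.16).

(72.84, 103.16)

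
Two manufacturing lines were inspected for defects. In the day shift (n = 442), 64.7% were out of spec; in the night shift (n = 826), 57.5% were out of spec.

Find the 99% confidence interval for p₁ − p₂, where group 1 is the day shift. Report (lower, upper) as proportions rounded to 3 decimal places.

(-0.001, 0.145)

The two standard errors are √(0.6470×0.3530/442) = 0.02273 and √(0.5750×0.4250/826) = 0.01720.
Because the samples are independent, SE_diff = √(0.02273² + 0.01720²) = 0.02850.
Using z* = 2.576 for 99%, ME = 2.576 × 0.02850 = 0.07342.
p̂₁ − p̂₂ = 0.0720; interval 0.0720 ± 0.07342 gives (-0.001, 0.145).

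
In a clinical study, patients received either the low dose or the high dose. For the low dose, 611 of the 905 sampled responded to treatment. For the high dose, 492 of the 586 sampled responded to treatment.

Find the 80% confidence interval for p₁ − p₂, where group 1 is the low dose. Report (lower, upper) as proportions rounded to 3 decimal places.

(-0.192, -0.137)

p̂₁ = 611/905 = 0.6751 and p̂₂ = 492/586 = 0.8396.
SE₁ = √(p̂₁(1−p̂₁)/n₁) = √(0.6751·0.3249/905) = 0.01557; SE₂ = √(0.8396·0.1604/586) = 0.01516.
Independent samples: SE of the difference = √(SE₁² + SE₂²) = √(0.0002424249 + 0.0002298256) = 0.02173.
z* for 80% confidence is 1.282, so the margin of error is 1.282 × 0.02173 = 0.02786.
Point estimate p̂₁ − p̂₂ = 0.6751 − 0.8396 = -0.1645.
-0.1645 ± 0.02786 → (-0.192, -0.137).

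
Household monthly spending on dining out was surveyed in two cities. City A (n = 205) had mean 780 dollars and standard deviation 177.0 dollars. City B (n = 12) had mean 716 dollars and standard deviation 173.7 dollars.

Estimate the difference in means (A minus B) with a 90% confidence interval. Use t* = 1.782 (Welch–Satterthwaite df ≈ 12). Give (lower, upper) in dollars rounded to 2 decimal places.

(-28.03, 156.03)

Standard errors of each mean: 177.0/√205 = 12.3622 and 173.7/√12 = 50.1429.
SE(x̄₁ − x̄₂) = √(12.3622² + 50.1429²) = 51.6443 for independent samples with unequal variances.
With t* = 1.782, the margin is 1.782 × 51.6443 = 92.0301.
x̄₁ − x̄₂ = 780 − 716 = 64.0000; the interval is 64.0000 ± 92.0301 = (-28.03, 156.03).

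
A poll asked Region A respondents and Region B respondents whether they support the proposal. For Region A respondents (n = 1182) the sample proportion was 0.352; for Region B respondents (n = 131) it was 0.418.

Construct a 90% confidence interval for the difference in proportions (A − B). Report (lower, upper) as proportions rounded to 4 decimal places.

The two standard errors are √(0.3520×0.6480/1182) = 0.01389 and √(0.4180×0.5820/131) = 0.04309.
Because the samples are independent, SE_diff = √(0.01389² + 0.04309²) = 0.04527.
Using z* = 1.645 for 90%, ME = 1.645 × 0.04527 = 0.07447.
p̂₁ − p̂₂ = -0.0660; interval -0.0660 ± 0.07447 gives (-0.1405, 0.0085).

(-0.1405, 0.0085)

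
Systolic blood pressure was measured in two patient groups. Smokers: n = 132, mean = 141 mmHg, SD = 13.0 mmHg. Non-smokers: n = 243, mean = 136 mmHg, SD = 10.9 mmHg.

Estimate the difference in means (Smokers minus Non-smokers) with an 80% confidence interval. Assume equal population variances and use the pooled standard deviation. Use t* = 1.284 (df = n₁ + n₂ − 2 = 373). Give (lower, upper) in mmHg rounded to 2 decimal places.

(3.38, 6.62)

Pooled variance s_p² = [131·13.0² + 242·10.9²] / (132+243−2) = 136.4371, so s_p = 11.6806.
SE_diff = s_p·√(1/n₁ + 1/n₂) = 11.6806·√(1/132 + 1/243) = 1.2630.
t* = 1.284; margin = 1.284 × 1.2630 = 1.6217.
Difference = 141 − 136 = 5.0000.
5.0000 ± 1.6217 → (3.38, 6.62).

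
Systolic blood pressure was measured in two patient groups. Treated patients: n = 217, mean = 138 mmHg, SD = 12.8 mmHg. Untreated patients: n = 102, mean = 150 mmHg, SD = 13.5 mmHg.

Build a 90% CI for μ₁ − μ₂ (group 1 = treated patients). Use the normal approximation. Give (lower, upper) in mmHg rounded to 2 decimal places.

Standard errors of each mean: 12.8/√217 = 0.8689 and 13.5/√102 = 1.3367.
SE(x̄₁ − x̄₂) = √(0.8689² + 1.3367²) = 1.5943 for independent samples with unequal variances.
With z* = 1.645, the margin is 1.645 × 1.5943 = 2.6226.
x̄₁ − x̄₂ = 138 − 150 = -12.0000; the interval is -12.0000 ± 2.6226 = (-14.62, -9.38).

(-14.62, -9.38)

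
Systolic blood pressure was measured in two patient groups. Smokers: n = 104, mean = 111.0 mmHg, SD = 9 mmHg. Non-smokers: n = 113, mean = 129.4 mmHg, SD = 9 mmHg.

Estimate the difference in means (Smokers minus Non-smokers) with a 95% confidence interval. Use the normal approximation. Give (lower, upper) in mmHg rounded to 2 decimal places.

Standard errors of each mean: 9/√104 = 0.8825 and 9/√113 = 0.8466.
SE(x̄₁ − x̄₂) = √(0.8825² + 0.8466²) = 1.2229 for independent samples with unequal variances.
With z* = 1.960, the margin is 1.960 × 1.2229 = 2.3969.
x̄₁ − x̄₂ = 111.0 − 129.4 = -18.4000; the interval is -18.4000 ± 2.3969 = (-20.80, -16.00).

(-20.80, -16.00)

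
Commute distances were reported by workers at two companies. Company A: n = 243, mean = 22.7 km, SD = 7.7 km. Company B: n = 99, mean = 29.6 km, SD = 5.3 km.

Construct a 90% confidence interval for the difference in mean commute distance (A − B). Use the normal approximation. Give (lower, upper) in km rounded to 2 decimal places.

Per-group SEs: s₁/√n₁ = 7.7/√243 = 0.4940, s₂/√n₂ = 5.3/√99 = 0.5327.
Unpooled SE of the difference: √(0.244036 + 0.28376929) = 0.7265.
Margin of error = z* · SE = 1.645 × 0.7265 = 1.1951.
x̄₁ − x̄₂ = 22.7 − 29.6 = -6.9000.
CI: -6.9000 ± 1.1951 = (-8.10, -5.70).

(-8.10, -5.70)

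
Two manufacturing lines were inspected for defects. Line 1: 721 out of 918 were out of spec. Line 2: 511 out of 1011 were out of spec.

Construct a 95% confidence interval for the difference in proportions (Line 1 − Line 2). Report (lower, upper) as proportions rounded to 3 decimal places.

(0.239, 0.321)

Sample proportions: 721/918 = 0.7854, 511/1011 = 0.5054.
Each SE is √(p̂(1−p̂)/n): √(0.7854·0.2146/918) = 0.01355 and √(0.5054·0.4946/1011) = 0.01572.
SE(p̂₁ − p̂₂) = √(SE₁² + SE₂²) = √(0.0001836025 + 0.0002471184) = 0.02075, since the two samples are independent.
At 95% confidence z* = 1.960; margin = 1.960 × 0.02075 = 0.04067.
The difference is 0.7854 − 0.5054 = 0.2800, so the interval is 0.2800 ± 0.04067 = (0.239, 0.321).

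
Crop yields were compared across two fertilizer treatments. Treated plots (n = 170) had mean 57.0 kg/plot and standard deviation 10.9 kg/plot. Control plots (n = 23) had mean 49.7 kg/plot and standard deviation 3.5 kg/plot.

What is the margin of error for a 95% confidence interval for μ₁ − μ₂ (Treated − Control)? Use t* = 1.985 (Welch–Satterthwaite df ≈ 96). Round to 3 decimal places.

SE₁ = s₁/√n₁ = 10.9/√170 = 0.8360; SE₂ = 3.5/√23 = 0.7298.
Independent samples, unequal variances: SE_diff = √(SE₁² + SE₂²) = √(0.698896 + 0.53260804) = 1.1097.
t* = 1.985, so margin of error = 1.985 × 1.1097 = 2.2028.

2.203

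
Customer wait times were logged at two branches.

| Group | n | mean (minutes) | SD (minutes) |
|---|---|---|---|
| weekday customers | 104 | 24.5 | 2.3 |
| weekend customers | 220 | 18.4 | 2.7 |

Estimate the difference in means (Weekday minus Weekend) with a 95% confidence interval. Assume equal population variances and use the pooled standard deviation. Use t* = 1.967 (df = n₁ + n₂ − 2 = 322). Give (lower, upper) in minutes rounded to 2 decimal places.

s_p = √[((n₁−1)s₁² + (n₂−1)s₂²)/(n₁+n₂−2)] = √[(103·2.3² + 219·2.7²)/322] = 2.5788.
SE = 2.5788·√(1/104 + 1/220) = 0.3069.
With t* = 1.967, margin = 1.967 × 0.3069 = 0.6037.
x̄₁ − x̄₂ = 24.5 − 18.4 = 6.1000; interval 6.1000 ± 0.6037 = (5.50, 6.70).

(5.50, 6.70)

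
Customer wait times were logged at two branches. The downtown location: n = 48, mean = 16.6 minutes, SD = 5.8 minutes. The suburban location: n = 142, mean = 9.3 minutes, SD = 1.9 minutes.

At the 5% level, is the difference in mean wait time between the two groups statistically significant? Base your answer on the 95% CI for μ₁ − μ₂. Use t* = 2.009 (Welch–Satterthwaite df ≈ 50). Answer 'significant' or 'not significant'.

significant

Standard errors of each mean: 5.8/√48 = 0.8372 and 1.9/√142 = 0.1594.
SE(x̄₁ − x̄₂) = √(0.8372² + 0.1594²) = 0.8522 for independent samples with unequal variances.
With t* = 2.009, the margin is 2.009 × 0.8522 = 1.7121.
x̄₁ − x̄₂ = 16.6 − 9.3 = 7.3000; the interval is 7.3000 ± 1.7121 = (5.5879, 9.0121).
The interval (5.5879, 9.0121) does not contain 0, so the difference is significant.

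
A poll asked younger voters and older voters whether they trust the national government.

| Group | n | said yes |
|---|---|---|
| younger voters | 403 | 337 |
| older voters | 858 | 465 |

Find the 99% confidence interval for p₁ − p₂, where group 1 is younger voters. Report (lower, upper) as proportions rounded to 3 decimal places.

(0.230, 0.359)

First, p̂₁ = 337/403 = 0.8362; p̂₂ = 465/858 = 0.5420.
The two standard errors are √(0.8362×0.1638/403) = 0.01844 and √(0.5420×0.4580/858) = 0.01701.
Because the samples are independent, SE_diff = √(0.01844² + 0.01701²) = 0.02509.
Using z* = 2.576 for 99%, ME = 2.576 × 0.02509 = 0.06463.
p̂₁ − p̂₂ = 0.2942; interval 0.2942 ± 0.06463 gives (0.230, 0.359).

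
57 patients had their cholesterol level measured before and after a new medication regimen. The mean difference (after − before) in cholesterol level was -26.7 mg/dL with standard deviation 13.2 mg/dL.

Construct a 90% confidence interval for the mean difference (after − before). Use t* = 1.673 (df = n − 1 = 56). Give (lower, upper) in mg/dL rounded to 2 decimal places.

(-29.63, -23.77)

Paired design: SE = s_d/√n = 13.2/√57 = 1.7484.
t* = 1.673; margin of error = 1.673 × 1.7484 = 2.9251.
-26.7 ± 2.9251 → (-29.63, -23.77).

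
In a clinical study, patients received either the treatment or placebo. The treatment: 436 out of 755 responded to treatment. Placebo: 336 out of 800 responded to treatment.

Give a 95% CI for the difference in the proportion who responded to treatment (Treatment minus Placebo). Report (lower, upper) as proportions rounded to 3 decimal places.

(0.108, 0.207)

p̂₁ = 436/755 = 0.5775 and p̂₂ = 336/800 = 0.4200.
SE₁ = √(p̂₁(1−p̂₁)/n₁) = √(0.5775·0.4225/755) = 0.01798; SE₂ = √(0.4200·0.5800/800) = 0.01745.
Independent samples: SE of the difference = √(SE₁² + SE₂²) = √(0.0003232804 + 0.0003045025) = 0.02506.
z* for 95% confidence is 1.960, so the margin of error is 1.960 × 0.02506 = 0.04912.
Point estimate p̂₁ − p̂₂ = 0.5775 − 0.4200 = 0.1575.
0.1575 ± 0.04912 → (0.108, 0.207).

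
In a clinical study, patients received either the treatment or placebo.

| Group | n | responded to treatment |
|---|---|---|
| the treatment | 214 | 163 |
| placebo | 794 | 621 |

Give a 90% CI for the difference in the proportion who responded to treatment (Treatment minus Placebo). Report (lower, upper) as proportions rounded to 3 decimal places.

(-0.074, 0.033)

First, p̂₁ = 163/214 = 0.7617; p̂₂ = 621/794 = 0.7821.
The two standard errors are √(0.7617×0.2383/214) = 0.02912 and √(0.7821×0.2179/794) = 0.01465.
Because the samples are independent, SE_diff = √(0.02912² + 0.01465²) = 0.03260.
Using z* = 1.645 for 90%, ME = 1.645 × 0.03260 = 0.05363.
p̂₁ − p̂₂ = -0.0204; interval -0.0204 ± 0.05363 gives (-0.074, 0.033).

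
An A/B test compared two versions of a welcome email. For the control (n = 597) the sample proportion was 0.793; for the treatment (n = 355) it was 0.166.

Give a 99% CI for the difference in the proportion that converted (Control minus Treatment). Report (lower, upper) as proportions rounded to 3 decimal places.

The two standard errors are √(0.7930×0.2070/597) = 0.01658 and √(0.1660×0.8340/355) = 0.01975.
Because the samples are independent, SE_diff = √(0.01658² + 0.01975²) = 0.02579.
Using z* = 2.576 for 99%, ME = 2.576 × 0.02579 = 0.06644.
p̂₁ − p̂₂ = 0.6270; interval 0.6270 ± 0.06644 gives (0.561, 0.693).

(0.561, 0.693)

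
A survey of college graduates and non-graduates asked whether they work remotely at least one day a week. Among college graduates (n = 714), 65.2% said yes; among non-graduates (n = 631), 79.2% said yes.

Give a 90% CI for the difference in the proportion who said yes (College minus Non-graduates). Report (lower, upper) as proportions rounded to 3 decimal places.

(-0.180, -0.100)

Each SE is √(p̂(1−p̂)/n): √(0.6520·0.3480/714) = 0.01783 and √(0.7920·0.2080/631) = 0.01616.
SE(p̂₁ − p̂₂) = √(SE₁² + SE₂²) = √(0.0003179089 + 0.0002611456) = 0.02406, since the two samples are independent.
At 90% confidence z* = 1.645; margin = 1.645 × 0.02406 = 0.03958.
The difference is 0.6520 − 0.7920 = -0.1400, so the interval is -0.1400 ± 0.03958 = (-0.180, -0.100).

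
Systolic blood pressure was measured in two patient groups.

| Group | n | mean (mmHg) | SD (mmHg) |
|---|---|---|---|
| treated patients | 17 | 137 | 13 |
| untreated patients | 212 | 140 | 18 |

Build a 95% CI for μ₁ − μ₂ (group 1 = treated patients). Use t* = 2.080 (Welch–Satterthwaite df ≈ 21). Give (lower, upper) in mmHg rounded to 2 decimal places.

SE₁ = s₁/√n₁ = 13/√17 = 3.1530; SE₂ = 18/√212 = 1.2362.
Independent samples, unequal variances: SE_diff = √(SE₁² + SE₂²) = √(9.941409 + 1.52819044) = 3.3867.
t* = 2.080, so margin of error = 2.080 × 3.3867 = 7.0443.
Difference in means = 137 − 140 = -3.0000.
-3.0000 ± 7.0443 → (-10.04, 4.04).

(-10.04, 4.04)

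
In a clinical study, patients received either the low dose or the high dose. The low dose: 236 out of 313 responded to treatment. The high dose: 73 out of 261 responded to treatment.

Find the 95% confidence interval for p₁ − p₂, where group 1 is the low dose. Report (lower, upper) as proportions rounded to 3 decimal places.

(0.402, 0.547)

Sample proportions: 236/313 = 0.7540, 73/261 = 0.2797.
Each SE is √(p̂(1−p̂)/n): √(0.7540·0.2460/313) = 0.02434 and √(0.2797·0.7203/261) = 0.02778.
SE(p̂₁ − p̂₂) = √(SE₁² + SE₂²) = √(0.0005924356 + 0.0007717284) = 0.03693, since the two samples are independent.
At 95% confidence z* = 1.960; margin = 1.960 × 0.03693 = 0.07238.
The difference is 0.7540 − 0.2797 = 0.4743, so the interval is 0.4743 ± 0.07238 = (0.402, 0.547).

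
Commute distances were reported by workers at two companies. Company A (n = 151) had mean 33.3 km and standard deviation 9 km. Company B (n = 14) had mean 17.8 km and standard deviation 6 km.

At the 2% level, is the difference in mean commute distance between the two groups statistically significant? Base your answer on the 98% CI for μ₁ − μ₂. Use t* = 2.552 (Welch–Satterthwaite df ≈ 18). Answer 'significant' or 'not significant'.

significant

Standard errors of each mean: 9/√151 = 0.7324 and 6/√14 = 1.6036.
SE(x̄₁ − x̄₂) = √(0.7324² + 1.6036²) = 1.7629 for independent samples with unequal variances.
With t* = 2.552, the margin is 2.552 × 1.7629 = 4.4989.
x̄₁ − x̄₂ = 33.3 − 17.8 = 15.5000; the interval is 15.5000 ± 4.4989 = (11.0011, 19.9989).
The interval (11.0011, 19.9989) does not contain 0, so the difference is significant.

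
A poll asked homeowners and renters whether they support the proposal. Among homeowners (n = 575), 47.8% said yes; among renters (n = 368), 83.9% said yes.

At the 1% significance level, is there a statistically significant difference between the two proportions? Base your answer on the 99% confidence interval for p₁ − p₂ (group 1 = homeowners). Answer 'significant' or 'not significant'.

significant

Each SE is √(p̂(1−p̂)/n): √(0.4780·0.5220/575) = 0.02083 and √(0.8390·0.1610/368) = 0.01916.
SE(p̂₁ − p̂₂) = √(SE₁² + SE₂²) = √(0.0004338889 + 0.0003671056) = 0.02830, since the two samples are independent.
At 99% confidence z* = 2.576; margin = 2.576 × 0.02830 = 0.07290.
The difference is 0.4780 − 0.8390 = -0.3610, so the interval is -0.3610 ± 0.07290 = (-0.43390, -0.28810).
The interval (-0.43390, -0.28810) does not contain 0, so the difference is significant.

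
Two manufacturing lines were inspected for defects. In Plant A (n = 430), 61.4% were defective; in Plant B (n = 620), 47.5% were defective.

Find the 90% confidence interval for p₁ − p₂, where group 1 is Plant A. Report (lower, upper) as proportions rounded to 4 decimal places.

(0.0882, 0.1898)

The two standard errors are √(0.6140×0.3860/430) = 0.02348 and √(0.4750×0.5250/620) = 0.02006.
Because the samples are independent, SE_diff = √(0.02348² + 0.02006²) = 0.03088.
Using z* = 1.645 for 90%, ME = 1.645 × 0.03088 = 0.05080.
p̂₁ − p̂₂ = 0.1390; interval 0.1390 ± 0.05080 gives (0.0882, 0.1898).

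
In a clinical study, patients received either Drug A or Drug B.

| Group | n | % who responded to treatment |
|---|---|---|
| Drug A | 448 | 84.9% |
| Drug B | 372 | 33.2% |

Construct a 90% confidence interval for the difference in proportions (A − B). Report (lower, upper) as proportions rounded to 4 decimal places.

SE₁ = √(p̂₁(1−p̂₁)/n₁) = √(0.8490·0.1510/448) = 0.01692; SE₂ = √(0.3320·0.6680/372) = 0.02442.
Independent samples: SE of the difference = √(SE₁² + SE₂²) = √(0.0002862864 + 0.0005963364) = 0.02971.
z* for 90% confidence is 1.645, so the margin of error is 1.645 × 0.02971 = 0.04887.
Point estimate p̂₁ − p̂₂ = 0.8490 − 0.3320 = 0.5170.
0.5170 ± 0.04887 → (0.4681, 0.5659).

(0.4681, 0.5659)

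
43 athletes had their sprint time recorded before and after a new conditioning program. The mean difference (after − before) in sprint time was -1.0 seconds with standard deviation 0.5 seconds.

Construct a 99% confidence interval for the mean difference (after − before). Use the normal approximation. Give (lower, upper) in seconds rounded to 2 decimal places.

Paired design: SE = s_d/√n = 0.5/√43 = 0.0762.
z* = 2.576; margin of error = 2.576 × 0.0762 = 0.1963.
-1.0 ± 0.1963 → (-1.20, -0.80).

(-1.20, -0.80)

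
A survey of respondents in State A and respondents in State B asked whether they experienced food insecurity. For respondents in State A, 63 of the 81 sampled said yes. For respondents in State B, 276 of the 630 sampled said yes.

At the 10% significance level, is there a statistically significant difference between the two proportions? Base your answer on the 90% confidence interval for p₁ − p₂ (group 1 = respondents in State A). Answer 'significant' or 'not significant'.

First, p̂₁ = 63/81 = 0.7778; p̂₂ = 276/630 = 0.4381.
The two standard errors are √(0.7778×0.2222/81) = 0.04619 and √(0.4381×0.5619/630) = 0.01977.
Because the samples are independent, SE_diff = √(0.04619² + 0.01977²) = 0.05024.
Using z* = 1.645 for 90%, ME = 1.645 × 0.05024 = 0.08264.
p̂₁ − p̂₂ = 0.3397; interval 0.3397 ± 0.08264 gives (0.25706, 0.42234).
The interval (0.25706, 0.42234) does not contain 0, so the difference is significant.

significant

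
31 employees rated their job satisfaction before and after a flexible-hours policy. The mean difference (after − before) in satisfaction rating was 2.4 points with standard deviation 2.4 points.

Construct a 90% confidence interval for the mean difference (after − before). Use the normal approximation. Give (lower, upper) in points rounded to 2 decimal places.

Paired design: SE = s_d/√n = 2.4/√31 = 0.4311.
z* = 1.645; margin of error = 1.645 × 0.4311 = 0.7092.
2.4 ± 0.7092 → (1.69, 3.11).

(1.69, 3.11)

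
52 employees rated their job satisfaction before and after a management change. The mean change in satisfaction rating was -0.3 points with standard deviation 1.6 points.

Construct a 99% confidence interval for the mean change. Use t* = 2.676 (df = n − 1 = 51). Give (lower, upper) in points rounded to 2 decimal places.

(-0.89, 0.29)

This is a matched-pairs design, so SE = s_d/√n = 1.6/√52 = 0.2219.
Margin = 2.676 × 0.2219 = 0.5938; the interval is -0.3 ± 0.5938 = (-0.89, 0.29).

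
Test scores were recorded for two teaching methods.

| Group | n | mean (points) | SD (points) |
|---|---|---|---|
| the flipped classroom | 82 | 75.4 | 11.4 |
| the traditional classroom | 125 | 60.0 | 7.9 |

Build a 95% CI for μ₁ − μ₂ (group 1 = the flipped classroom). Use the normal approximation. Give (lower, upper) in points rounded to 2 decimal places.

Standard errors of each mean: 11.4/√82 = 1.2589 and 7.9/√125 = 0.7066.
SE(x̄₁ − x̄₂) = √(1.2589² + 0.7066²) = 1.4436 for independent samples with unequal variances.
With z* = 1.960, the margin is 1.960 × 1.4436 = 2.8295.
x̄₁ − x̄₂ = 75.4 − 60.0 = 15.4000; the interval is 15.4000 ± 2.8295 = (12.57, 18.23).

(12.57, 18.23)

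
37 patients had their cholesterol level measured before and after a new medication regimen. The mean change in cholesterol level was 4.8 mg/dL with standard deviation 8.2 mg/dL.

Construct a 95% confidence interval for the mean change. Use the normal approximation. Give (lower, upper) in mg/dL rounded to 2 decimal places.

(2.16, 7.44)

This is a matched-pairs design, so SE = s_d/√n = 8.2/√37 = 1.3481.
Margin = 1.960 × 1.3481 = 2.6423; the interval is 4.8 ± 2.6423 = (2.16, 7.44).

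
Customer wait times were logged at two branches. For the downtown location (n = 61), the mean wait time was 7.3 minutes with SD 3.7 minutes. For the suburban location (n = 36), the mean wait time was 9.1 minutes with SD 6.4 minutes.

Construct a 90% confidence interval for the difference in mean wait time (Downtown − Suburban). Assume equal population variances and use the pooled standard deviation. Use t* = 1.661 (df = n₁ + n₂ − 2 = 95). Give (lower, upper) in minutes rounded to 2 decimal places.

s_p = √[((n₁−1)s₁² + (n₂−1)s₂²)/(n₁+n₂−2)] = √[(60·3.7² + 35·6.4²)/95] = 4.8720.
SE = 4.8720·√(1/61 + 1/36) = 1.0239.
With t* = 1.661, margin = 1.661 × 1.0239 = 1.7007.
x̄₁ − x̄₂ = 7.3 − 9.1 = -1.8000; interval -1.8000 ± 1.7007 = (-3.50, -0.10).

(-3.50, -0.10)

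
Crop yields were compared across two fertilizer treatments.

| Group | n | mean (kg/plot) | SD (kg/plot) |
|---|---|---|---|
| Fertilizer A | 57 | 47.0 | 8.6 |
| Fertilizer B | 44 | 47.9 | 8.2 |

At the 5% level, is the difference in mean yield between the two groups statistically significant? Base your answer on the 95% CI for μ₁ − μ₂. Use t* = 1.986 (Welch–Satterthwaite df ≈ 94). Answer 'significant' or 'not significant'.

SE₁ = s₁/√n₁ = 8.6/√57 = 1.1391; SE₂ = 8.2/√44 = 1.2362.
Independent samples, unequal variances: SE_diff = √(SE₁² + SE₂²) = √(1.29754881 + 1.52819044) = 1.6810.
t* = 1.986, so margin of error = 1.986 × 1.6810 = 3.3385.
Difference in means = 47.0 − 47.9 = -0.9000.
-0.9000 ± 3.3385 → (-4.2385, 2.4385).
The interval (-4.2385, 2.4385) contains 0, so the difference is not significant.

not significant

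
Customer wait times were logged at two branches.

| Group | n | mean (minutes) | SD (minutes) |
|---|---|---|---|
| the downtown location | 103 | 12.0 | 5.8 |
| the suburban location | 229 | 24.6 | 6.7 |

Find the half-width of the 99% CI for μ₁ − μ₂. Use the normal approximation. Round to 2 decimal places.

1.86

SE₁ = s₁/√n₁ = 5.8/√103 = 0.5715; SE₂ = 6.7/√229 = 0.4427.
Independent samples, unequal variances: SE_diff = √(SE₁² + SE₂²) = √(0.32661225 + 0.19598329) = 0.7229.
z* = 2.576, so margin of error = 2.576 × 0.7229 = 1.8622.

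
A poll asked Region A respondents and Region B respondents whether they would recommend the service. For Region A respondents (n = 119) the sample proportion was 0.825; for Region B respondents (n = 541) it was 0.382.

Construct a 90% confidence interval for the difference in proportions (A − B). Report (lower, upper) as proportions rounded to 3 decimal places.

(0.376, 0.510)

SE₁ = √(p̂₁(1−p̂₁)/n₁) = √(0.8250·0.1750/119) = 0.03483; SE₂ = √(0.3820·0.6180/541) = 0.02089.
Independent samples: SE of the difference = √(SE₁² + SE₂²) = √(0.0012131289 + 0.0004363921) = 0.04061.
z* for 90% confidence is 1.645, so the margin of error is 1.645 × 0.04061 = 0.06680.
Point estimate p̂₁ − p̂₂ = 0.8250 − 0.3820 = 0.4430.
0.4430 ± 0.06680 → (0.376, 0.510).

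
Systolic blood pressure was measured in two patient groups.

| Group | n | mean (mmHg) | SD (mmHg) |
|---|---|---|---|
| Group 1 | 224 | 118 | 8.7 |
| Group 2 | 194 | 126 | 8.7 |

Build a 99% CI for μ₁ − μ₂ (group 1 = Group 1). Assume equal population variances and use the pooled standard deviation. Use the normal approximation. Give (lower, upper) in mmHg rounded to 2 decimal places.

Pooled variance s_p² = [223·8.7² + 193·8.7²] / (224+194−2) = 75.6900, so s_p = 8.7000.
SE_diff = s_p·√(1/n₁ + 1/n₂) = 8.7000·√(1/224 + 1/194) = 0.8533.
z* = 2.576; margin = 2.576 × 0.8533 = 2.1981.
Difference = 118 − 126 = -8.0000.
-8.0000 ± 2.1981 → (-10.20, -5.80).

(-10.20, -5.80)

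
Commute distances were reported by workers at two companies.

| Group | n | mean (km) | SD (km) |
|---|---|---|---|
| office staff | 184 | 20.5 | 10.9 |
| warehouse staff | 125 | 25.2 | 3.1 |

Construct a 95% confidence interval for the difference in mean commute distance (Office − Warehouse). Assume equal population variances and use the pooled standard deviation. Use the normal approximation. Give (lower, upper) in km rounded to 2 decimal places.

Pooled variance s_p² = [183·10.9² + 124·3.1²] / (184+125−2) = 74.7032, so s_p = 8.6431.
SE_diff = s_p·√(1/n₁ + 1/n₂) = 8.6431·√(1/184 + 1/125) = 1.0018.
z* = 1.960; margin = 1.960 × 1.0018 = 1.9635.
Difference = 20.5 − 25.2 = -4.7000.
-4.7000 ± 1.9635 → (-6.66, -2.74).

(-6.66, -2.74)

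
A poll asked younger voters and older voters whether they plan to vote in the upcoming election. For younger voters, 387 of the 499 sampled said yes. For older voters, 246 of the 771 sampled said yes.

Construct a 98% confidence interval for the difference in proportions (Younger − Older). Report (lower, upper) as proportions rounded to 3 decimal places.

First, p̂₁ = 387/499 = 0.7756; p̂₂ = 246/771 = 0.3191.
The two standard errors are √(0.7756×0.2244/499) = 0.01868 and √(0.3191×0.6809/771) = 0.01679.
Because the samples are independent, SE_diff = √(0.01868² + 0.01679²) = 0.02512.
Using z* = 2.326 for 98%, ME = 2.326 × 0.02512 = 0.05843.
p̂₁ − p̂₂ = 0.4565; interval 0.4565 ± 0.05843 gives (0.398, 0.515).

(0.398, 0.515)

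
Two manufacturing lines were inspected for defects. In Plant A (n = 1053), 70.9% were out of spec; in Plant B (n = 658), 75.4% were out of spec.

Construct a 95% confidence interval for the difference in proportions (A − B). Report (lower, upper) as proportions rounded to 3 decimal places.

SE₁ = √(p̂₁(1−p̂₁)/n₁) = √(0.7090·0.2910/1053) = 0.01400; SE₂ = √(0.7540·0.2460/658) = 0.01679.
Independent samples: SE of the difference = √(SE₁² + SE₂²) = √(0.000196 + 0.0002819041) = 0.02186.
z* for 95% confidence is 1.960, so the margin of error is 1.960 × 0.02186 = 0.04285.
Point estimate p̂₁ − p̂₂ = 0.7090 − 0.7540 = -0.0450.
-0.0450 ± 0.04285 → (-0.088, -0.002).

(-0.088, -0.002)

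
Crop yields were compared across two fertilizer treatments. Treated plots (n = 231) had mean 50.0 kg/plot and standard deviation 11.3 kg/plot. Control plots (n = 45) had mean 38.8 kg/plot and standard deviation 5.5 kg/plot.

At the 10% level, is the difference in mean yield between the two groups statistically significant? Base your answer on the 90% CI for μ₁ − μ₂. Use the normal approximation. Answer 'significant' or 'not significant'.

SE₁ = s₁/√n₁ = 11.3/√231 = 0.7435; SE₂ = 5.5/√45 = 0.8199.
Independent samples, unequal variances: SE_diff = √(SE₁² + SE₂²) = √(0.55279225 + 0.67223601) = 1.1068.
z* = 1.645, so margin of error = 1.645 × 1.1068 = 1.8207.
Difference in means = 50.0 − 38.8 = 11.2000.
11.2000 ± 1.8207 → (9.3793, 13.0207).
The interval (9.3793, 13.0207) does not contain 0, so the difference is significant.

significant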